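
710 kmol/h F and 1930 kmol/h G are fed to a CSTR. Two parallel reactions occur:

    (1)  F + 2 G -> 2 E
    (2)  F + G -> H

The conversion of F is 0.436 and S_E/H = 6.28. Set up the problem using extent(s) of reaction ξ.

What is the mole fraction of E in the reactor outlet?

0.201

Conversion of F: F consumed = 0.436 × 710 = 309.6 kmol/h = 1ξ₁ + 1ξ₂.
Selectivity: 2ξ₁ / (1ξ₂) = 6.28 → ξ₁ = 3.14 ξ₂.
Substitute: (1·3.14 + 1) ξ₂ = 309.6 → ξ₂ = 74.77 kmol/h, ξ₁ = 234.8 kmol/h.
Outlet amounts (n = n₀ + Σ ν·ξ):
  F: 710 − 1(234.8) − 1(74.77) = 400.4
  G: 1930 − 2(234.8) − 1(74.77) = 1386
  E: 0 + 2(234.8) = 469.6
  H: 0 + 1(74.77) = 74.77
Total out = 2330 kmol/h; y_E = 469.6 / 2330 = 0.2015.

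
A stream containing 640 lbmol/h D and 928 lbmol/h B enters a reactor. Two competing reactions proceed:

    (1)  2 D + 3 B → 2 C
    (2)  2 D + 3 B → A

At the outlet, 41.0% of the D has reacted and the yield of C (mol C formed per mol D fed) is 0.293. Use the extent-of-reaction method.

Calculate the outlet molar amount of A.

37.4 lbmol/h

Yield of C: 2ξ₁ / 640 = 0.293 → ξ₁ = 93.76 lbmol/h.
Conversion of D: 2ξ₁ + 2ξ₂ = 0.41 × 640 = 262.4 → ξ₂ = 37.44 lbmol/h.
Outlet amounts (n = n₀ + Σ ν·ξ):
  D: 640 − 2(93.76) − 2(37.44) = 377.6
  B: 928 − 3(93.76) − 3(37.44) = 534.4
  C: 0 + 2(93.76) = 187.5
  A: 0 + 1(37.44) = 37.44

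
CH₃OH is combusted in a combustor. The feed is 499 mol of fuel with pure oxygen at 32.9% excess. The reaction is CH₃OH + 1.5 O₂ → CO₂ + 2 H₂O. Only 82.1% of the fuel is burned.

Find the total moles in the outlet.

1700 mol

Stoichiometric O₂ = 1.5 × 499 = 748.5 mol; O₂ fed = 748.5 × 1.329 = 994.8 mol.
Fuel reacted = 0.821 × 499 → ξ = 409.7 mol.
Outlet (n = n₀ + ν ξ):
  CH₃OH: 499 − 1(409.7) = 89.32
  O₂: 994.8 − 1.5(409.7) = 380.2
  CO₂: 0 + 1(409.7) = 409.7
  H₂O: 0 + 2(409.7) = 819.4
Total out = 89.32 + 380.2 + 409.7 + 819.4 = 1699 mol.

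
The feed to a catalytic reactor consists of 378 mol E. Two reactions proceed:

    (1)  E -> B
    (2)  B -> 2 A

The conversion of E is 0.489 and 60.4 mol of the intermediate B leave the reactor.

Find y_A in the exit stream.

0.495

Conversion of E: E consumed = 1ξ₁ = 0.489 × 378 → ξ₁ = 184.8 mol.
B balance: n_B = 0 + 1ξ₁ − 1ξ₂ = 60.4 → ξ₂ = (1·184.8 − 60.4)/1 = 124.4 mol.
Outlet amounts (n = n₀ + Σ ν·ξ):
  E: 378 − 1(184.8) = 193.2
  B: 0 + 1(184.8) − 1(124.4) = 60.4
  A: 0 + 2(124.4) = 248.9
Total out = 502.4 mol; y_A = 248.9 / 502.4 = 0.4953.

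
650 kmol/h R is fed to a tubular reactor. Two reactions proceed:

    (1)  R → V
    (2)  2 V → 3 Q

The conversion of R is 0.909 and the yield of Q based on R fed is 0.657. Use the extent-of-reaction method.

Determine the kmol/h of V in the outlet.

306 kmol/h

Conversion of R: R consumed = 1ξ₁ = 0.909 × 650 → ξ₁ = 590.9 kmol/h.
Yield of Q: 3ξ₂ / 650 = 0.657 → ξ₂ = 142.3 kmol/h.
Outlet amounts (n = n₀ + Σ ν·ξ):
  R: 650 − 1(590.9) = 59.15
  V: 0 + 1(590.9) − 2(142.3) = 306.2
  Q: 0 + 3(142.3) = 427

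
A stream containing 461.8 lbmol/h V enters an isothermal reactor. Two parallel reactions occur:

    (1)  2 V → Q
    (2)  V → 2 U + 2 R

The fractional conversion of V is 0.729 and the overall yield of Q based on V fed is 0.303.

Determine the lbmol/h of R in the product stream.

114 lbmol/h

Yield of Q: 1ξ₁ / 461.8 = 0.303 → ξ₁ = 139.9 lbmol/h.
Conversion of V: 2ξ₁ + 1ξ₂ = 0.729 × 461.8 = 336.7 → ξ₂ = 56.8 lbmol/h.
Outlet amounts (n = n₀ + Σ ν·ξ):
  V: 461.8 − 2(139.9) − 1(56.8) = 125.1
  Q: 0 + 1(139.9) = 139.9
  U: 0 + 2(56.8) = 113.6
  R: 0 + 2(56.8) = 113.6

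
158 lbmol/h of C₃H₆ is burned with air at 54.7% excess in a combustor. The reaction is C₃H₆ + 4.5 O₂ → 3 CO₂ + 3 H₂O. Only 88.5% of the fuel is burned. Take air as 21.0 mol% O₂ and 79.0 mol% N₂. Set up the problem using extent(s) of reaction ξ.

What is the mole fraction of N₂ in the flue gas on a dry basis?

0.82

Stoichiometric O₂ = 4.5 × 158 = 711 lbmol/h; O₂ fed = 711 × 1.547 = 1100 lbmol/h.
N₂ fed = 1100 × 79/21 = 4138 lbmol/h.
Fuel reacted = 0.885 × 158 → ξ = 139.8 lbmol/h.
Outlet (n = n₀ + ν ξ):
  C₃H₆: 158 − 1(139.8) = 18.17
  O₂: 1100 − 4.5(139.8) = 470.7
  N₂: 4138 (inert)
  CO₂: 0 + 3(139.8) = 419.5
  H₂O: 0 + 3(139.8) = 419.5
Dry total = 5046 lbmol/h; y_N₂ (dry) = 4138 / 5046 = 0.82.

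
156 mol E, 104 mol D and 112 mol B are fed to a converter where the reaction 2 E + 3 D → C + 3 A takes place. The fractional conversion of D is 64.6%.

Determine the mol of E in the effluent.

D reacted = 0.646 × 104 = 67.18 mol; ν_D = −3, so ξ = 67.18/3 = 22.39 mol.
Outlet amounts (n = n₀ + ν ξ):
  E: 156 − 2(22.39) = 111.2
  D: 104 − 3(22.39) = 36.82
  C: 0 + 1(22.39) = 22.39
  A: 0 + 3(22.39) = 67.18
  B: 112 (inert)

111 mol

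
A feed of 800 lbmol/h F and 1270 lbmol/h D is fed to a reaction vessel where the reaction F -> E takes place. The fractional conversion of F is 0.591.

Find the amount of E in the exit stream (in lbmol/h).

F reacted = 0.591 × 800 = 472.8 lbmol/h; ν_F = −1, so ξ = 472.8/1 = 472.8 lbmol/h.
Outlet amounts (n = n₀ + ν ξ):
  F: 800 − 1(472.8) = 327.2
  E: 0 + 1(472.8) = 472.8
  D: 1270 (inert)

473 lbmol/h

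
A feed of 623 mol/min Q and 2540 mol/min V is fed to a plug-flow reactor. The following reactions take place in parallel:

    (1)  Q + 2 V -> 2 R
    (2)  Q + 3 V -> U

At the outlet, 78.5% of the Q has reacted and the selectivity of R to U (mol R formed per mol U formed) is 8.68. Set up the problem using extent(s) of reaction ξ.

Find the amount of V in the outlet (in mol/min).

Conversion of Q: Q consumed = 0.785 × 623 = 489.1 mol/min = 1ξ₁ + 1ξ₂.
Selectivity: 2ξ₁ / (1ξ₂) = 8.68 → ξ₁ = 4.34 ξ₂.
Substitute: (1·4.34 + 1) ξ₂ = 489.1 → ξ₂ = 91.58 mol/min, ξ₁ = 397.5 mol/min.
Outlet amounts (n = n₀ + Σ ν·ξ):
  Q: 623 − 1(397.5) − 1(91.58) = 133.9
  V: 2540 − 2(397.5) − 3(91.58) = 1470
  R: 0 + 2(397.5) = 794.9
  U: 0 + 1(91.58) = 91.58

1470 mol/min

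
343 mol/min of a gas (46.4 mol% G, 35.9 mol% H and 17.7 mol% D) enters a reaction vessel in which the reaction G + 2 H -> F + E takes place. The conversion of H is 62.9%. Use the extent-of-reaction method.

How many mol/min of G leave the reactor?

120 mol/min

H reacted = 0.629 × 123.1 = 77.45 mol/min; ν_H = −2, so ξ = 77.45/2 = 38.73 mol/min.
Outlet amounts (n = n₀ + ν ξ):
  G: 159.2 − 1(38.73) = 120.4
  H: 123.1 − 2(38.73) = 45.68
  F: 0 + 1(38.73) = 38.73
  E: 0 + 1(38.73) = 38.73
  D: 60.71 (inert)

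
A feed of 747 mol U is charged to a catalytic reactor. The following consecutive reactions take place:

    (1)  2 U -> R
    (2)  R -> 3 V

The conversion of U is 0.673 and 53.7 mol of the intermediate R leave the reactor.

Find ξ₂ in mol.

Conversion of U: U consumed = 2ξ₁ = 0.673 × 747 → ξ₁ = 251.4 mol.
R balance: n_R = 0 + 1ξ₁ − 1ξ₂ = 53.7 → ξ₂ = (1·251.4 − 53.7)/1 = 197.7 mol.
Outlet amounts (n = n₀ + Σ ν·ξ):
  U: 747 − 2(251.4) = 244.3
  R: 0 + 1(251.4) − 1(197.7) = 53.7
  V: 0 + 3(197.7) = 593

ξ₂ = 198 mol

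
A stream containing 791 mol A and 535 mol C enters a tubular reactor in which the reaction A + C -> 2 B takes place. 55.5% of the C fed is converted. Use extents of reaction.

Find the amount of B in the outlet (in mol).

C reacted = 0.555 × 535 = 296.9 mol; ν_C = −1, so ξ = 296.9/1 = 296.9 mol.
Outlet amounts (n = n₀ + ν ξ):
  A: 791 − 1(296.9) = 494.1
  C: 535 − 1(296.9) = 238.1
  B: 0 + 2(296.9) = 593.9

594 mol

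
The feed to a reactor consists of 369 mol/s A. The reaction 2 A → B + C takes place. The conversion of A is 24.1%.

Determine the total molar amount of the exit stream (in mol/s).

369 mol/s

A reacted = 0.241 × 369 = 88.93 mol/s; ν_A = −2, so ξ = 88.93/2 = 44.46 mol/s.
Outlet amounts (n = n₀ + ν ξ):
  A: 369 − 2(44.46) = 280.1
  B: 0 + 1(44.46) = 44.46
  C: 0 + 1(44.46) = 44.46
Total out = 280.1 + 44.46 + 44.46 = 369 mol/s.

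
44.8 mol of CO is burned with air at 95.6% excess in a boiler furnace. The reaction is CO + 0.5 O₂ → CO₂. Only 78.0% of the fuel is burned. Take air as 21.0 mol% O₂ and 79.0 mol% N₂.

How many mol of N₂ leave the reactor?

Stoichiometric O₂ = 0.5 × 44.8 = 22.4 mol; O₂ fed = 22.4 × 1.956 = 43.81 mol.
N₂ fed = 43.81 × 79/21 = 164.8 mol.
Fuel reacted = 0.78 × 44.8 → ξ = 34.94 mol.
Outlet (n = n₀ + ν ξ):
  CO: 44.8 − 1(34.94) = 9.856
  O₂: 43.81 − 0.5(34.94) = 26.34
  N₂: 164.8 (inert)
  CO₂: 0 + 1(34.94) = 34.94

165 mol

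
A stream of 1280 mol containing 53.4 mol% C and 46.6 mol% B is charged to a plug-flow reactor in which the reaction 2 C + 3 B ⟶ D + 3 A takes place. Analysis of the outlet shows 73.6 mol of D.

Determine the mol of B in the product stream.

376 mol

For D: n = n₀ + 1ξ → 73.6 = 0 + 1ξ, giving ξ = 73.6 mol.
Outlet amounts (n = n₀ + ν ξ):
  C: 683.5 − 2(73.6) = 536.3
  B: 596.5 − 3(73.6) = 375.7
  D: 0 + 1(73.6) = 73.6
  A: 0 + 3(73.6) = 220.8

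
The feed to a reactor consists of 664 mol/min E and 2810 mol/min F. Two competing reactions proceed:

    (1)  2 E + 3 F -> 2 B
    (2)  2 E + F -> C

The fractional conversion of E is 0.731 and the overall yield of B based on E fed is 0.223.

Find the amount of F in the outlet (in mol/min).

Yield of B: 2ξ₁ / 664 = 0.223 → ξ₁ = 74.04 mol/min.
Conversion of E: 2ξ₁ + 2ξ₂ = 0.731 × 664 = 485.4 → ξ₂ = 168.7 mol/min.
Outlet amounts (n = n₀ + Σ ν·ξ):
  E: 664 − 2(74.04) − 2(168.7) = 178.6
  F: 2810 − 3(74.04) − 1(168.7) = 2419
  B: 0 + 2(74.04) = 148.1
  C: 0 + 1(168.7) = 168.7

2420 mol/min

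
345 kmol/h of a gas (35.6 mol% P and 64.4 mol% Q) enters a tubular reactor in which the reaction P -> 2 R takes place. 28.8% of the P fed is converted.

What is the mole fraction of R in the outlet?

0.186

P reacted = 0.288 × 122.8 = 35.37 kmol/h; ν_P = −1, so ξ = 35.37/1 = 35.37 kmol/h.
Outlet amounts (n = n₀ + ν ξ):
  P: 122.8 − 1(35.37) = 87.45
  R: 0 + 2(35.37) = 70.74
  Q: 222.2 (inert)
Total out = 380.4 kmol/h; y_R = 70.74 / 380.4 = 0.186.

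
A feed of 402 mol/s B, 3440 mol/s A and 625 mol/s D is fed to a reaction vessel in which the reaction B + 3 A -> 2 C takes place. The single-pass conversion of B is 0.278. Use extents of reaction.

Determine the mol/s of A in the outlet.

3100 mol/s

B reacted = 0.278 × 402 = 111.8 mol/s; ν_B = −1, so ξ = 111.8/1 = 111.8 mol/s.
Outlet amounts (n = n₀ + ν ξ):
  B: 402 − 1(111.8) = 290.2
  A: 3440 − 3(111.8) = 3105
  C: 0 + 2(111.8) = 223.5
  D: 625 (inert)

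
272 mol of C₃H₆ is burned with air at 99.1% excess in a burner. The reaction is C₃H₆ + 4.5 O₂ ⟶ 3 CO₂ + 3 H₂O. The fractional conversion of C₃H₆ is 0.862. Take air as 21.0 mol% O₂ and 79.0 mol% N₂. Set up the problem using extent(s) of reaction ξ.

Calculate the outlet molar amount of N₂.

9170 mol

Stoichiometric O₂ = 4.5 × 272 = 1224 mol; O₂ fed = 1224 × 1.991 = 2437 mol.
N₂ fed = 2437 × 79/21 = 9168 mol.
Fuel reacted = 0.862 × 272 → ξ = 234.5 mol.
Outlet (n = n₀ + ν ξ):
  C₃H₆: 272 − 1(234.5) = 37.54
  O₂: 2437 − 4.5(234.5) = 1382
  N₂: 9168 (inert)
  CO₂: 0 + 3(234.5) = 703.4
  H₂O: 0 + 3(234.5) = 703.4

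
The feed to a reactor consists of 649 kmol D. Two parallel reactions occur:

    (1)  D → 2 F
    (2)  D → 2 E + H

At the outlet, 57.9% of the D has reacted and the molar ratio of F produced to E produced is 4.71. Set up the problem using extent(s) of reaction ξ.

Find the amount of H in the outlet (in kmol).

65.8 kmol

Conversion of D: D consumed = 0.579 × 649 = 375.8 kmol = 1ξ₁ + 1ξ₂.
Selectivity: 2ξ₁ / (2ξ₂) = 4.71 → ξ₁ = 4.71 ξ₂.
Substitute: (1·4.71 + 1) ξ₂ = 375.8 → ξ₂ = 65.81 kmol, ξ₁ = 310 kmol.
Outlet amounts (n = n₀ + Σ ν·ξ):
  D: 649 − 1(310) − 1(65.81) = 273.2
  F: 0 + 2(310) = 619.9
  E: 0 + 2(65.81) = 131.6
  H: 0 + 1(65.81) = 65.81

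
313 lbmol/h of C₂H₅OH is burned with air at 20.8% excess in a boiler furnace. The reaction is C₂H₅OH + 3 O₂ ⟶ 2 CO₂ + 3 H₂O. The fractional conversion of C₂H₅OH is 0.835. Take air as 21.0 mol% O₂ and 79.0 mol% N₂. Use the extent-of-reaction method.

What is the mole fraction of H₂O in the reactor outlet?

Stoichiometric O₂ = 3 × 313 = 939 lbmol/h; O₂ fed = 939 × 1.208 = 1134 lbmol/h.
N₂ fed = 1134 × 79/21 = 4267 lbmol/h.
Fuel reacted = 0.835 × 313 → ξ = 261.4 lbmol/h.
Outlet (n = n₀ + ν ξ):
  C₂H₅OH: 313 − 1(261.4) = 51.65
  O₂: 1134 − 3(261.4) = 350.2
  N₂: 4267 (inert)
  CO₂: 0 + 2(261.4) = 522.7
  H₂O: 0 + 3(261.4) = 784.1
Total out = 5976 lbmol/h; y_H₂O = 784.1 / 5976 = 0.1312.

0.131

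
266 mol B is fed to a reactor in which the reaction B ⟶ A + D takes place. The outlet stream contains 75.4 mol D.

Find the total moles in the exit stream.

For D: n = n₀ + 1ξ → 75.4 = 0 + 1ξ, giving ξ = 75.4 mol.
Outlet amounts (n = n₀ + ν ξ):
  B: 266 − 1(75.4) = 190.6
  A: 0 + 1(75.4) = 75.4
  D: 0 + 1(75.4) = 75.4
Total out = 190.6 + 75.4 + 75.4 = 341.4 mol.

341 mol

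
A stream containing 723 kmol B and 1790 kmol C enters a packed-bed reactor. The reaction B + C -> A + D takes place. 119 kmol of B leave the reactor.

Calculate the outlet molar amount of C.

For B: n = n₀ − 1ξ → 119 = 723 − 1ξ, giving ξ = 604 kmol.
Outlet amounts (n = n₀ + ν ξ):
  B: 723 − 1(604) = 119
  C: 1790 − 1(604) = 1186
  A: 0 + 1(604) = 604
  D: 0 + 1(604) = 604

1190 kmol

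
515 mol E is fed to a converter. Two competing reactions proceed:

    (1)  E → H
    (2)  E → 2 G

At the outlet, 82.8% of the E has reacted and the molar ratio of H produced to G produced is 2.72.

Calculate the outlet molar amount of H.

360 mol

Conversion of E: E consumed = 0.828 × 515 = 426.4 mol = 1ξ₁ + 1ξ₂.
Selectivity: 1ξ₁ / (2ξ₂) = 2.72 → ξ₁ = 5.44 ξ₂.
Substitute: (1·5.44 + 1) ξ₂ = 426.4 → ξ₂ = 66.21 mol, ξ₁ = 360.2 mol.
Outlet amounts (n = n₀ + Σ ν·ξ):
  E: 515 − 1(360.2) − 1(66.21) = 88.58
  H: 0 + 1(360.2) = 360.2
  G: 0 + 2(66.21) = 132.4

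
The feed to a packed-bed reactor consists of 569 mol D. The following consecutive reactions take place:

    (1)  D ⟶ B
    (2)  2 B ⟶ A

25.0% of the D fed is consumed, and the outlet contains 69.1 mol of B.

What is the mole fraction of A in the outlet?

Conversion of D: D consumed = 1ξ₁ = 0.25 × 569 → ξ₁ = 142.2 mol.
B balance: n_B = 0 + 1ξ₁ − 2ξ₂ = 69.1 → ξ₂ = (1·142.2 − 69.1)/2 = 36.58 mol.
Outlet amounts (n = n₀ + Σ ν·ξ):
  D: 569 − 1(142.2) = 426.8
  B: 0 + 1(142.2) − 2(36.58) = 69.1
  A: 0 + 1(36.58) = 36.58
Total out = 532.4 mol; y_A = 36.58 / 532.4 = 0.0687.

0.0687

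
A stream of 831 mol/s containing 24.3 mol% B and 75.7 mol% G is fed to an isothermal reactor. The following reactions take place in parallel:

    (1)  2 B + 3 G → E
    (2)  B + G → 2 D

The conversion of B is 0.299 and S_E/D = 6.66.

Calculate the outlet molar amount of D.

4.37 mol/s

Conversion of B: B consumed = 0.299 × 201.9 = 60.38 mol/s = 2ξ₁ + 1ξ₂.
Selectivity: 1ξ₁ / (2ξ₂) = 6.66 → ξ₁ = 13.32 ξ₂.
Substitute: (2·13.32 + 1) ξ₂ = 60.38 → ξ₂ = 2.184 mol/s, ξ₁ = 29.1 mol/s.
Outlet amounts (n = n₀ + Σ ν·ξ):
  B: 201.9 − 2(29.1) − 1(2.184) = 141.6
  G: 629.1 − 3(29.1) − 1(2.184) = 539.6
  E: 0 + 1(29.1) = 29.1
  D: 0 + 2(2.184) = 4.369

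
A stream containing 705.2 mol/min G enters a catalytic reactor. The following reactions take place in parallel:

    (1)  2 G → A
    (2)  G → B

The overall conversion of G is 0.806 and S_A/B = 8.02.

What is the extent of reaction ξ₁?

Conversion of G: G consumed = 0.806 × 705.2 = 568.4 mol/min = 2ξ₁ + 1ξ₂.
Selectivity: 1ξ₁ / (1ξ₂) = 8.02 → ξ₁ = 8.02 ξ₂.
Substitute: (2·8.02 + 1) ξ₂ = 568.4 → ξ₂ = 33.36 mol/min, ξ₁ = 267.5 mol/min.
Outlet amounts (n = n₀ + Σ ν·ξ):
  G: 705.2 − 2(267.5) − 1(33.36) = 136.8
  A: 0 + 1(267.5) = 267.5
  B: 0 + 1(33.36) = 33.36

ξ₁ = 268 mol/min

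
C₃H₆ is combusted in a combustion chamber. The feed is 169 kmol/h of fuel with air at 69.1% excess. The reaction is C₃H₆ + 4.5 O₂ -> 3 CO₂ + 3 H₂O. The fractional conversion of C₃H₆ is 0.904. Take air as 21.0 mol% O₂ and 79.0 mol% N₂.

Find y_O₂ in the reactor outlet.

Stoichiometric O₂ = 4.5 × 169 = 760.5 kmol/h; O₂ fed = 760.5 × 1.691 = 1286 kmol/h.
N₂ fed = 1286 × 79/21 = 4838 kmol/h.
Fuel reacted = 0.904 × 169 → ξ = 152.8 kmol/h.
Outlet (n = n₀ + ν ξ):
  C₃H₆: 169 − 1(152.8) = 16.22
  O₂: 1286 − 4.5(152.8) = 598.5
  N₂: 4838 (inert)
  CO₂: 0 + 3(152.8) = 458.3
  H₂O: 0 + 3(152.8) = 458.3
Total out = 6369 kmol/h; y_O₂ = 598.5 / 6369 = 0.09397.

0.094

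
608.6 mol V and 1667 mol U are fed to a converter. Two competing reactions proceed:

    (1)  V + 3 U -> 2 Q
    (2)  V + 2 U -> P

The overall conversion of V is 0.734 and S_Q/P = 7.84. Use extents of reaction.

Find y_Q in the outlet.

0.515

Conversion of V: V consumed = 0.734 × 608.6 = 446.7 mol = 1ξ₁ + 1ξ₂.
Selectivity: 2ξ₁ / (1ξ₂) = 7.84 → ξ₁ = 3.92 ξ₂.
Substitute: (1·3.92 + 1) ξ₂ = 446.7 → ξ₂ = 90.8 mol, ξ₁ = 355.9 mol.
Outlet amounts (n = n₀ + Σ ν·ξ):
  V: 608.6 − 1(355.9) − 1(90.8) = 161.9
  U: 1667 − 3(355.9) − 2(90.8) = 417.7
  Q: 0 + 2(355.9) = 711.8
  P: 0 + 1(90.8) = 90.8
Total out = 1382 mol; y_Q = 711.8 / 1382 = 0.515.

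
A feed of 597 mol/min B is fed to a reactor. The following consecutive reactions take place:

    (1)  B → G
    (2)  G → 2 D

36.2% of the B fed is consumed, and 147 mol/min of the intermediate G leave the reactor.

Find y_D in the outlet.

Conversion of B: B consumed = 1ξ₁ = 0.362 × 597 → ξ₁ = 216.1 mol/min.
G balance: n_G = 0 + 1ξ₁ − 1ξ₂ = 147 → ξ₂ = (1·216.1 − 147)/1 = 69.11 mol/min.
Outlet amounts (n = n₀ + Σ ν·ξ):
  B: 597 − 1(216.1) = 380.9
  G: 0 + 1(216.1) − 1(69.11) = 147
  D: 0 + 2(69.11) = 138.2
Total out = 666.1 mol/min; y_D = 138.2 / 666.1 = 0.2075.

0.208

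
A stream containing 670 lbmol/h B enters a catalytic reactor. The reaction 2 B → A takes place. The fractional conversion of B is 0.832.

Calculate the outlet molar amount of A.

B reacted = 0.832 × 670 = 557.4 lbmol/h; ν_B = −2, so ξ = 557.4/2 = 278.7 lbmol/h.
Outlet amounts (n = n₀ + ν ξ):
  B: 670 − 2(278.7) = 112.6
  A: 0 + 1(278.7) = 278.7

279 lbmol/h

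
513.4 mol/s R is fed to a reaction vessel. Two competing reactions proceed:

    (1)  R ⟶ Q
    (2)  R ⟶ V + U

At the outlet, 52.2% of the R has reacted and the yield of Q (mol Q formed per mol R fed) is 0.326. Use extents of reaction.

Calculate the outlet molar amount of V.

101 mol/s

Yield of Q: 1ξ₁ / 513.4 = 0.326 → ξ₁ = 167.4 mol/s.
Conversion of R: 1ξ₁ + 1ξ₂ = 0.522 × 513.4 = 268 → ξ₂ = 100.6 mol/s.
Outlet amounts (n = n₀ + Σ ν·ξ):
  R: 513.4 − 1(167.4) − 1(100.6) = 245.4
  Q: 0 + 1(167.4) = 167.4
  V: 0 + 1(100.6) = 100.6
  U: 0 + 1(100.6) = 100.6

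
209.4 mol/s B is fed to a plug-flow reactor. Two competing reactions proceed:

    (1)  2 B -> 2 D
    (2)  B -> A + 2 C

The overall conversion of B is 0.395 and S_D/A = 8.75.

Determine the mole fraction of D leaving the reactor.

0.328

Conversion of B: B consumed = 0.395 × 209.4 = 82.71 mol/s = 2ξ₁ + 1ξ₂.
Selectivity: 2ξ₁ / (1ξ₂) = 8.75 → ξ₁ = 4.375 ξ₂.
Substitute: (2·4.375 + 1) ξ₂ = 82.71 → ξ₂ = 8.483 mol/s, ξ₁ = 37.11 mol/s.
Outlet amounts (n = n₀ + Σ ν·ξ):
  B: 209.4 − 2(37.11) − 1(8.483) = 126.7
  D: 0 + 2(37.11) = 74.23
  A: 0 + 1(8.483) = 8.483
  C: 0 + 2(8.483) = 16.97
Total out = 226.4 mol/s; y_D = 74.23 / 226.4 = 0.3279.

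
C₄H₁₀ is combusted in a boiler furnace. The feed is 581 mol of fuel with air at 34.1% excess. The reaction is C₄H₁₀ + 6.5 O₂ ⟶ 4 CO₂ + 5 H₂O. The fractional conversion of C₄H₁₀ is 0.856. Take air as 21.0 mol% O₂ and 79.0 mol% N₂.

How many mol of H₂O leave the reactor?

Stoichiometric O₂ = 6.5 × 581 = 3776 mol; O₂ fed = 3776 × 1.341 = 5064 mol.
N₂ fed = 5064 × 79/21 = 19050 mol.
Fuel reacted = 0.856 × 581 → ξ = 497.3 mol.
Outlet (n = n₀ + ν ξ):
  C₄H₁₀: 581 − 1(497.3) = 83.66
  O₂: 5064 − 6.5(497.3) = 1832
  N₂: 19050 (inert)
  CO₂: 0 + 4(497.3) = 1989
  H₂O: 0 + 5(497.3) = 2487

2490 mol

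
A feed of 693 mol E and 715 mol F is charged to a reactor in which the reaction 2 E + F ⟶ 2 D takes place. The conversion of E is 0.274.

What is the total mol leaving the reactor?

1310 mol

E reacted = 0.274 × 693 = 189.9 mol; ν_E = −2, so ξ = 189.9/2 = 94.94 mol.
Outlet amounts (n = n₀ + ν ξ):
  E: 693 − 2(94.94) = 503.1
  F: 715 − 1(94.94) = 620.1
  D: 0 + 2(94.94) = 189.9
Total out = 503.1 + 620.1 + 189.9 = 1313 mol.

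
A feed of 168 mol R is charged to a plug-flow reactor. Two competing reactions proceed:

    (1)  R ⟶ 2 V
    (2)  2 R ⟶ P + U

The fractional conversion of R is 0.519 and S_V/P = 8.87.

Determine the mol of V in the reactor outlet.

Conversion of R: R consumed = 0.519 × 168 = 87.19 mol = 1ξ₁ + 2ξ₂.
Selectivity: 2ξ₁ / (1ξ₂) = 8.87 → ξ₁ = 4.435 ξ₂.
Substitute: (1·4.435 + 2) ξ₂ = 87.19 → ξ₂ = 13.55 mol, ξ₁ = 60.09 mol.
Outlet amounts (n = n₀ + Σ ν·ξ):
  R: 168 − 1(60.09) − 2(13.55) = 80.81
  V: 0 + 2(60.09) = 120.2
  P: 0 + 1(13.55) = 13.55
  U: 0 + 1(13.55) = 13.55

120 mol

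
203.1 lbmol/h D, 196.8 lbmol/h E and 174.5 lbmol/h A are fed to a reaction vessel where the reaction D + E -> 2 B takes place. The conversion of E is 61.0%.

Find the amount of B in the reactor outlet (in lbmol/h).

E reacted = 0.61 × 196.8 = 120 lbmol/h; ν_E = −1, so ξ = 120/1 = 120 lbmol/h.
Outlet amounts (n = n₀ + ν ξ):
  D: 203.1 − 1(120) = 83.05
  E: 196.8 − 1(120) = 76.75
  B: 0 + 2(120) = 240.1
  A: 174.5 (inert)

240 lbmol/h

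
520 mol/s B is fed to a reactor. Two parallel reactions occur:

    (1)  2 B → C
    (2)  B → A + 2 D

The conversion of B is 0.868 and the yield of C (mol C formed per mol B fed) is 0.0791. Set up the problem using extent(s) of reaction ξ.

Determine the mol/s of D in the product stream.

738 mol/s

Yield of C: 1ξ₁ / 520 = 0.0791 → ξ₁ = 41.13 mol/s.
Conversion of B: 2ξ₁ + 1ξ₂ = 0.868 × 520 = 451.4 → ξ₂ = 369.1 mol/s.
Outlet amounts (n = n₀ + Σ ν·ξ):
  B: 520 − 2(41.13) − 1(369.1) = 68.64
  C: 0 + 1(41.13) = 41.13
  A: 0 + 1(369.1) = 369.1
  D: 0 + 2(369.1) = 738.2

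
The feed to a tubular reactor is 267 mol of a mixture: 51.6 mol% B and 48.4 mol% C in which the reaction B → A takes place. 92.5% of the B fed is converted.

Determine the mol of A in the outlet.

B reacted = 0.925 × 137.8 = 127.4 mol; ν_B = −1, so ξ = 127.4/1 = 127.4 mol.
Outlet amounts (n = n₀ + ν ξ):
  B: 137.8 − 1(127.4) = 10.33
  A: 0 + 1(127.4) = 127.4
  C: 129.2 (inert)

127 mol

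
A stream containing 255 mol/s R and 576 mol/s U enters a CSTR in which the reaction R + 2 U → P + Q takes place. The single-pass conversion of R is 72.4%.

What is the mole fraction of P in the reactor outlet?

R reacted = 0.724 × 255 = 184.6 mol/s; ν_R = −1, so ξ = 184.6/1 = 184.6 mol/s.
Outlet amounts (n = n₀ + ν ξ):
  R: 255 − 1(184.6) = 70.38
  U: 576 − 2(184.6) = 206.8
  P: 0 + 1(184.6) = 184.6
  Q: 0 + 1(184.6) = 184.6
Total out = 646.4 mol/s; y_P = 184.6 / 646.4 = 0.2856.

0.286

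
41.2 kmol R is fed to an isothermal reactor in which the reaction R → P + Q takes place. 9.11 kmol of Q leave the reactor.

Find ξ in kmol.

For Q: n = n₀ + 1ξ → 9.11 = 0 + 1ξ, giving ξ = 9.11 kmol.
Outlet amounts (n = n₀ + ν ξ):
  R: 41.2 − 1(9.11) = 32.09
  P: 0 + 1(9.11) = 9.11
  Q: 0 + 1(9.11) = 9.11

ξ = 9.11 kmol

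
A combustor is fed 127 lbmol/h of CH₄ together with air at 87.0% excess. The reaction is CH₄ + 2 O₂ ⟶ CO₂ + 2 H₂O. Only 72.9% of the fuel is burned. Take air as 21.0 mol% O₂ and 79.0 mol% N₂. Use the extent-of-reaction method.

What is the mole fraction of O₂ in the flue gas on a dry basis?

0.132

Stoichiometric O₂ = 2 × 127 = 254 lbmol/h; O₂ fed = 254 × 1.870 = 475 lbmol/h.
N₂ fed = 475 × 79/21 = 1787 lbmol/h.
Fuel reacted = 0.729 × 127 → ξ = 92.58 lbmol/h.
Outlet (n = n₀ + ν ξ):
  CH₄: 127 − 1(92.58) = 34.42
  O₂: 475 − 2(92.58) = 289.8
  N₂: 1787 (inert)
  CO₂: 0 + 1(92.58) = 92.58
  H₂O: 0 + 2(92.58) = 185.2
Dry total = 2204 lbmol/h; y_O₂ (dry) = 289.8 / 2204 = 0.1315.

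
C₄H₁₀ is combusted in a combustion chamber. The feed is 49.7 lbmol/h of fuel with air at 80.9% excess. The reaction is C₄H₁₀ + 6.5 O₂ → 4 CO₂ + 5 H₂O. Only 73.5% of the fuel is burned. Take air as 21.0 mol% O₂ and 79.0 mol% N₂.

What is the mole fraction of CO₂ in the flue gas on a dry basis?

0.054

Stoichiometric O₂ = 6.5 × 49.7 = 323.1 lbmol/h; O₂ fed = 323.1 × 1.809 = 584.4 lbmol/h.
N₂ fed = 584.4 × 79/21 = 2198 lbmol/h.
Fuel reacted = 0.735 × 49.7 → ξ = 36.53 lbmol/h.
Outlet (n = n₀ + ν ξ):
  C₄H₁₀: 49.7 − 1(36.53) = 13.17
  O₂: 584.4 − 6.5(36.53) = 347
  N₂: 2198 (inert)
  CO₂: 0 + 4(36.53) = 146.1
  H₂O: 0 + 5(36.53) = 182.6
Dry total = 2705 lbmol/h; y_CO₂ (dry) = 146.1 / 2705 = 0.05402.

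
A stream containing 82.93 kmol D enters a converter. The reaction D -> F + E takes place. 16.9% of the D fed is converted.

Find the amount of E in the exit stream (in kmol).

14 kmol

D reacted = 0.169 × 82.93 = 14.02 kmol; ν_D = −1, so ξ = 14.02/1 = 14.02 kmol.
Outlet amounts (n = n₀ + ν ξ):
  D: 82.93 − 1(14.02) = 68.91
  F: 0 + 1(14.02) = 14.02
  E: 0 + 1(14.02) = 14.02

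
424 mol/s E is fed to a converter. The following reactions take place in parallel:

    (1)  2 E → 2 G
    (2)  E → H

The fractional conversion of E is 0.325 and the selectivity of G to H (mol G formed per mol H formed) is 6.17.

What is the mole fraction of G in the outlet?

0.28

Conversion of E: E consumed = 0.325 × 424 = 137.8 mol/s = 2ξ₁ + 1ξ₂.
Selectivity: 2ξ₁ / (1ξ₂) = 6.17 → ξ₁ = 3.085 ξ₂.
Substitute: (2·3.085 + 1) ξ₂ = 137.8 → ξ₂ = 19.22 mol/s, ξ₁ = 59.29 mol/s.
Outlet amounts (n = n₀ + Σ ν·ξ):
  E: 424 − 2(59.29) − 1(19.22) = 286.2
  G: 0 + 2(59.29) = 118.6
  H: 0 + 1(19.22) = 19.22
Total out = 424 mol/s; y_G = 118.6 / 424 = 0.2797.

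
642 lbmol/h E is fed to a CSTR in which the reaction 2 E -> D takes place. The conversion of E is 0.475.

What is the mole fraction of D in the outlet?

E reacted = 0.475 × 642 = 304.9 lbmol/h; ν_E = −2, so ξ = 304.9/2 = 152.5 lbmol/h.
Outlet amounts (n = n₀ + ν ξ):
  E: 642 − 2(152.5) = 337.1
  D: 0 + 1(152.5) = 152.5
Total out = 489.5 lbmol/h; y_D = 152.5 / 489.5 = 0.3115.

0.311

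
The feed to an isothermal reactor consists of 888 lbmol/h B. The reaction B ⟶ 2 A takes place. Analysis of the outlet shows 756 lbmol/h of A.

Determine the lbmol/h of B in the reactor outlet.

For A: n = n₀ + 2ξ → 756 = 0 + 2ξ, giving ξ = 378 lbmol/h.
Outlet amounts (n = n₀ + ν ξ):
  B: 888 − 1(378) = 510
  A: 0 + 2(378) = 756

510 lbmol/h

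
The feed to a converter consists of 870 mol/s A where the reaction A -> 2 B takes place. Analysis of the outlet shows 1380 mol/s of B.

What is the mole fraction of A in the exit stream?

0.115

For B: n = n₀ + 2ξ → 1380 = 0 + 2ξ, giving ξ = 690 mol/s.
Outlet amounts (n = n₀ + ν ξ):
  A: 870 − 1(690) = 180
  B: 0 + 2(690) = 1380
Total out = 1560 mol/s; y_A = 180 / 1560 = 0.1154.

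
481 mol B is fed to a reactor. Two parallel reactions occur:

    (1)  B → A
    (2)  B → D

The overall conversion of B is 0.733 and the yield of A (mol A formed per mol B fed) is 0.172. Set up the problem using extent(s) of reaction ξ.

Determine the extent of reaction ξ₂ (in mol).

ξ₂ = 270 mol

Yield of A: 1ξ₁ / 481 = 0.172 → ξ₁ = 82.73 mol.
Conversion of B: 1ξ₁ + 1ξ₂ = 0.733 × 481 = 352.6 → ξ₂ = 269.8 mol.
Outlet amounts (n = n₀ + Σ ν·ξ):
  B: 481 − 1(82.73) − 1(269.8) = 128.4
  A: 0 + 1(82.73) = 82.73
  D: 0 + 1(269.8) = 269.8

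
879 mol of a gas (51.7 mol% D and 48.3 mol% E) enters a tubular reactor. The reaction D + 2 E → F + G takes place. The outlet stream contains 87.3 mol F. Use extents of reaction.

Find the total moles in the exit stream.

For F: n = n₀ + 1ξ → 87.3 = 0 + 1ξ, giving ξ = 87.3 mol.
Outlet amounts (n = n₀ + ν ξ):
  D: 454.4 − 1(87.3) = 367.1
  E: 424.6 − 2(87.3) = 250
  F: 0 + 1(87.3) = 87.3
  G: 0 + 1(87.3) = 87.3
Total out = 367.1 + 250 + 87.3 + 87.3 = 791.7 mol.

792 mol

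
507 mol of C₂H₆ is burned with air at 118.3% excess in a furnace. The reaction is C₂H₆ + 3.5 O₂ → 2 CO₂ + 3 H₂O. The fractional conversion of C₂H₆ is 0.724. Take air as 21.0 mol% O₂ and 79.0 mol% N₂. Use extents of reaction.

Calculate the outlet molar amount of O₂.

Stoichiometric O₂ = 3.5 × 507 = 1774 mol; O₂ fed = 1774 × 2.183 = 3874 mol.
N₂ fed = 3874 × 79/21 = 14570 mol.
Fuel reacted = 0.724 × 507 → ξ = 367.1 mol.
Outlet (n = n₀ + ν ξ):
  C₂H₆: 507 − 1(367.1) = 139.9
  O₂: 3874 − 3.5(367.1) = 2589
  N₂: 14570 (inert)
  CO₂: 0 + 2(367.1) = 734.1
  H₂O: 0 + 3(367.1) = 1101

2590 mol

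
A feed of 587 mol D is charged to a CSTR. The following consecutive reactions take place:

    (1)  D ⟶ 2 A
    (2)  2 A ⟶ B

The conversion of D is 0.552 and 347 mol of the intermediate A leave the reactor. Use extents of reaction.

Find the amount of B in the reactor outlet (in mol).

151 mol

Conversion of D: D consumed = 1ξ₁ = 0.552 × 587 → ξ₁ = 324 mol.
A balance: n_A = 0 + 2ξ₁ − 2ξ₂ = 347 → ξ₂ = (2·324 − 347)/2 = 150.5 mol.
Outlet amounts (n = n₀ + Σ ν·ξ):
  D: 587 − 1(324) = 263
  A: 0 + 2(324) − 2(150.5) = 347
  B: 0 + 1(150.5) = 150.5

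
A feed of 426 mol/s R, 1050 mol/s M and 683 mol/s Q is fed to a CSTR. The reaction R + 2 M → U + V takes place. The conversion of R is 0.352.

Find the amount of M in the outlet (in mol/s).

750 mol/s

R reacted = 0.352 × 426 = 150 mol/s; ν_R = −1, so ξ = 150/1 = 150 mol/s.
Outlet amounts (n = n₀ + ν ξ):
  R: 426 − 1(150) = 276
  M: 1050 − 2(150) = 750.1
  U: 0 + 1(150) = 150
  V: 0 + 1(150) = 150
  Q: 683 (inert)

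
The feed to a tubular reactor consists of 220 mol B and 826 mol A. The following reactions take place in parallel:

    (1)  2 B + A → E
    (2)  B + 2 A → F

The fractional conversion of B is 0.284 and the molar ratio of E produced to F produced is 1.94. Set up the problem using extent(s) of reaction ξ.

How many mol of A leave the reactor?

Conversion of B: B consumed = 0.284 × 220 = 62.48 mol = 2ξ₁ + 1ξ₂.
Selectivity: 1ξ₁ / (1ξ₂) = 1.94 → ξ₁ = 1.94 ξ₂.
Substitute: (2·1.94 + 1) ξ₂ = 62.48 → ξ₂ = 12.8 mol, ξ₁ = 24.84 mol.
Outlet amounts (n = n₀ + Σ ν·ξ):
  B: 220 − 2(24.84) − 1(12.8) = 157.5
  A: 826 − 1(24.84) − 2(12.8) = 775.6
  E: 0 + 1(24.84) = 24.84
  F: 0 + 1(12.8) = 12.8

776 mol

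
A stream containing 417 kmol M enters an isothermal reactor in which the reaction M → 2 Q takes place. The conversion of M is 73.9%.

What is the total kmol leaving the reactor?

725 kmol

M reacted = 0.739 × 417 = 308.2 kmol; ν_M = −1, so ξ = 308.2/1 = 308.2 kmol.
Outlet amounts (n = n₀ + ν ξ):
  M: 417 − 1(308.2) = 108.8
  Q: 0 + 2(308.2) = 616.3
Total out = 108.8 + 616.3 = 725.2 kmol.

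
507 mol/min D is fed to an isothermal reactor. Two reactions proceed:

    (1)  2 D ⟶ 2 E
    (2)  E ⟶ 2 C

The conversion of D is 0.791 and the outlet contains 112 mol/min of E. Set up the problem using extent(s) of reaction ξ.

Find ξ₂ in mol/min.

Conversion of D: D consumed = 2ξ₁ = 0.791 × 507 → ξ₁ = 200.5 mol/min.
E balance: n_E = 0 + 2ξ₁ − 1ξ₂ = 112 → ξ₂ = (2·200.5 − 112)/1 = 289 mol/min.
Outlet amounts (n = n₀ + Σ ν·ξ):
  D: 507 − 2(200.5) = 106
  E: 0 + 2(200.5) − 1(289) = 112
  C: 0 + 2(289) = 578.1

ξ₂ = 289 mol/min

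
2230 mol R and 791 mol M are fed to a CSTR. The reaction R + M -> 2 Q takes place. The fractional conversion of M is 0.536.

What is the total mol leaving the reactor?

M reacted = 0.536 × 791 = 424 mol; ν_M = −1, so ξ = 424/1 = 424 mol.
Outlet amounts (n = n₀ + ν ξ):
  R: 2230 − 1(424) = 1806
  M: 791 − 1(424) = 367
  Q: 0 + 2(424) = 848
Total out = 1806 + 367 + 848 = 3021 mol.

3020 mol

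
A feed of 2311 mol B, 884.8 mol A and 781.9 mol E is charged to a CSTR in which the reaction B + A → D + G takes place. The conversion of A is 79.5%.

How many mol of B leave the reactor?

A reacted = 0.795 × 884.8 = 703.4 mol; ν_A = −1, so ξ = 703.4/1 = 703.4 mol.
Outlet amounts (n = n₀ + ν ξ):
  B: 2311 − 1(703.4) = 1608
  A: 884.8 − 1(703.4) = 181.4
  D: 0 + 1(703.4) = 703.4
  G: 0 + 1(703.4) = 703.4
  E: 781.9 (inert)

1610 mol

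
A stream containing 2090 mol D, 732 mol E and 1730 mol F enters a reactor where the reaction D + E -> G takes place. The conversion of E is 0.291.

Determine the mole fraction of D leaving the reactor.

0.433

E reacted = 0.291 × 732 = 213 mol; ν_E = −1, so ξ = 213/1 = 213 mol.
Outlet amounts (n = n₀ + ν ξ):
  D: 2090 − 1(213) = 1877
  E: 732 − 1(213) = 519
  G: 0 + 1(213) = 213
  F: 1730 (inert)
Total out = 4339 mol; y_D = 1877 / 4339 = 0.4326.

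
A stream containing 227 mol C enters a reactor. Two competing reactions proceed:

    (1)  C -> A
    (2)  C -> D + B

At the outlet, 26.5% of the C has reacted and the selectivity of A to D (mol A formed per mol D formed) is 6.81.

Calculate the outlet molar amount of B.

Conversion of C: C consumed = 0.265 × 227 = 60.16 mol = 1ξ₁ + 1ξ₂.
Selectivity: 1ξ₁ / (1ξ₂) = 6.81 → ξ₁ = 6.81 ξ₂.
Substitute: (1·6.81 + 1) ξ₂ = 60.16 → ξ₂ = 7.702 mol, ξ₁ = 52.45 mol.
Outlet amounts (n = n₀ + Σ ν·ξ):
  C: 227 − 1(52.45) − 1(7.702) = 166.8
  A: 0 + 1(52.45) = 52.45
  D: 0 + 1(7.702) = 7.702
  B: 0 + 1(7.702) = 7.702

7.7 mol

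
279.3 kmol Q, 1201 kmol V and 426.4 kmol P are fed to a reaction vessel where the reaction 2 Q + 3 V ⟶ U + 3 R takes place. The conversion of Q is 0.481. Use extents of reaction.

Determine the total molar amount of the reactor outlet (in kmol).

Q reacted = 0.481 × 279.3 = 134.3 kmol; ν_Q = −2, so ξ = 134.3/2 = 67.17 kmol.
Outlet amounts (n = n₀ + ν ξ):
  Q: 279.3 − 2(67.17) = 145
  V: 1201 − 3(67.17) = 999.5
  U: 0 + 1(67.17) = 67.17
  R: 0 + 3(67.17) = 201.5
  P: 426.4 (inert)
Total out = 145 + 999.5 + 67.17 + 201.5 + 426.4 = 1840 kmol.

1840 kmol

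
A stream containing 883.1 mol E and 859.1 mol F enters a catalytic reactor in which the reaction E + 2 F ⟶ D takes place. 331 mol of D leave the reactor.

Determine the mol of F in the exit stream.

197 mol

For D: n = n₀ + 1ξ → 331 = 0 + 1ξ, giving ξ = 331 mol.
Outlet amounts (n = n₀ + ν ξ):
  E: 883.1 − 1(331) = 552.1
  F: 859.1 − 2(331) = 197.1
  D: 0 + 1(331) = 331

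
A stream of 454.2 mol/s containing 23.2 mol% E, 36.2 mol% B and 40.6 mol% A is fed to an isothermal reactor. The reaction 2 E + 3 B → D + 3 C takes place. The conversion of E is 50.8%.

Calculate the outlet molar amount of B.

E reacted = 0.508 × 105.4 = 53.53 mol/s; ν_E = −2, so ξ = 53.53/2 = 26.77 mol/s.
Outlet amounts (n = n₀ + ν ξ):
  E: 105.4 − 2(26.77) = 51.84
  B: 164.4 − 3(26.77) = 84.13
  D: 0 + 1(26.77) = 26.77
  C: 0 + 3(26.77) = 80.3
  A: 184.4 (inert)

84.1 mol/s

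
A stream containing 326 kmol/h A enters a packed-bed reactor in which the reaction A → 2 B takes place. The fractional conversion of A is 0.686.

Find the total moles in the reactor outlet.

A reacted = 0.686 × 326 = 223.6 kmol/h; ν_A = −1, so ξ = 223.6/1 = 223.6 kmol/h.
Outlet amounts (n = n₀ + ν ξ):
  A: 326 − 1(223.6) = 102.4
  B: 0 + 2(223.6) = 447.3
Total out = 102.4 + 447.3 = 549.6 kmol/h.

550 kmol/h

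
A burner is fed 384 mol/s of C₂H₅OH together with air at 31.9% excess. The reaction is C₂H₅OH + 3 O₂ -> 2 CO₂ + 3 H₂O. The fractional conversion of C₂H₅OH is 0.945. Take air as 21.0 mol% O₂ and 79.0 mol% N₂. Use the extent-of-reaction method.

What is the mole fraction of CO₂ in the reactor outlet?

0.0909

Stoichiometric O₂ = 3 × 384 = 1152 mol/s; O₂ fed = 1152 × 1.319 = 1519 mol/s.
N₂ fed = 1519 × 79/21 = 5716 mol/s.
Fuel reacted = 0.945 × 384 → ξ = 362.9 mol/s.
Outlet (n = n₀ + ν ξ):
  C₂H₅OH: 384 − 1(362.9) = 21.12
  O₂: 1519 − 3(362.9) = 430.8
  N₂: 5716 (inert)
  CO₂: 0 + 2(362.9) = 725.8
  H₂O: 0 + 3(362.9) = 1089
Total out = 7983 mol/s; y_CO₂ = 725.8 / 7983 = 0.09092.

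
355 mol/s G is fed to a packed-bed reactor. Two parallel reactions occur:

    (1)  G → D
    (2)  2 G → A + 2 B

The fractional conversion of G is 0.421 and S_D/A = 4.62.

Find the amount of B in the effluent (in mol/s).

45.2 mol/s

Conversion of G: G consumed = 0.421 × 355 = 149.5 mol/s = 1ξ₁ + 2ξ₂.
Selectivity: 1ξ₁ / (1ξ₂) = 4.62 → ξ₁ = 4.62 ξ₂.
Substitute: (1·4.62 + 2) ξ₂ = 149.5 → ξ₂ = 22.58 mol/s, ξ₁ = 104.3 mol/s.
Outlet amounts (n = n₀ + Σ ν·ξ):
  G: 355 − 1(104.3) − 2(22.58) = 205.5
  D: 0 + 1(104.3) = 104.3
  A: 0 + 1(22.58) = 22.58
  B: 0 + 2(22.58) = 45.15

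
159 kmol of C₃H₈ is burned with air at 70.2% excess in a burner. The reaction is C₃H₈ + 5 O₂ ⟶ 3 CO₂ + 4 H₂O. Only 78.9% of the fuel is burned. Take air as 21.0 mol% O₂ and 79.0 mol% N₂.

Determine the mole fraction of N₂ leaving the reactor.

0.757

Stoichiometric O₂ = 5 × 159 = 795 kmol; O₂ fed = 795 × 1.702 = 1353 kmol.
N₂ fed = 1353 × 79/21 = 5090 kmol.
Fuel reacted = 0.789 × 159 → ξ = 125.5 kmol.
Outlet (n = n₀ + ν ξ):
  C₃H₈: 159 − 1(125.5) = 33.55
  O₂: 1353 − 5(125.5) = 725.8
  N₂: 5090 (inert)
  CO₂: 0 + 3(125.5) = 376.4
  H₂O: 0 + 4(125.5) = 501.8
Total out = 6728 kmol; y_N₂ = 5090 / 6728 = 0.7566.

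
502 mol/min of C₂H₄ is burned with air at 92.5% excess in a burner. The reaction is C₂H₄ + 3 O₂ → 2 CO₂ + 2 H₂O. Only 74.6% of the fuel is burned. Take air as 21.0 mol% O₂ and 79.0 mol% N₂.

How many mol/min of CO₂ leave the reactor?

Stoichiometric O₂ = 3 × 502 = 1506 mol/min; O₂ fed = 1506 × 1.925 = 2899 mol/min.
N₂ fed = 2899 × 79/21 = 10910 mol/min.
Fuel reacted = 0.746 × 502 → ξ = 374.5 mol/min.
Outlet (n = n₀ + ν ξ):
  C₂H₄: 502 − 1(374.5) = 127.5
  O₂: 2899 − 3(374.5) = 1776
  N₂: 10910 (inert)
  CO₂: 0 + 2(374.5) = 749
  H₂O: 0 + 2(374.5) = 749

749 mol/min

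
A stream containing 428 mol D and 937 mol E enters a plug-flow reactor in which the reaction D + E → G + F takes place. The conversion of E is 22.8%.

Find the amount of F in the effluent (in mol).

214 mol

E reacted = 0.228 × 937 = 213.6 mol; ν_E = −1, so ξ = 213.6/1 = 213.6 mol.
Outlet amounts (n = n₀ + ν ξ):
  D: 428 − 1(213.6) = 214.4
  E: 937 − 1(213.6) = 723.4
  G: 0 + 1(213.6) = 213.6
  F: 0 + 1(213.6) = 213.6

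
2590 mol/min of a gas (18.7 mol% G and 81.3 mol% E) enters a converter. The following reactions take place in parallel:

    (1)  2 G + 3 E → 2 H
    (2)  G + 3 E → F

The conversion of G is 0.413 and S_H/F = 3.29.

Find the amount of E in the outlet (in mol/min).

Conversion of G: G consumed = 0.413 × 484.3 = 200 mol/min = 2ξ₁ + 1ξ₂.
Selectivity: 2ξ₁ / (1ξ₂) = 3.29 → ξ₁ = 1.645 ξ₂.
Substitute: (2·1.645 + 1) ξ₂ = 200 → ξ₂ = 46.63 mol/min, ξ₁ = 76.7 mol/min.
Outlet amounts (n = n₀ + Σ ν·ξ):
  G: 484.3 − 2(76.7) − 1(46.63) = 284.3
  E: 2106 − 3(76.7) − 3(46.63) = 1736
  H: 0 + 2(76.7) = 153.4
  F: 0 + 1(46.63) = 46.63

1740 mol/min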